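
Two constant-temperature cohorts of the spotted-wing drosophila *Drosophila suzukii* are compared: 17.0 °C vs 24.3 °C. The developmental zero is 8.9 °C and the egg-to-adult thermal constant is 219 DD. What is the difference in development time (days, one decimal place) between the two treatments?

At 17.0 °C: 219 / (17.0 − 8.9) = 219 / 8.1 = 27.037 d.
At 24.3 °C: 219 / (24.3 − 8.9) = 219 / 15.4 = 14.221 d.
Difference = |27.037 − 14.221| = 12.816 ≈ 12.8 days.

12.8 days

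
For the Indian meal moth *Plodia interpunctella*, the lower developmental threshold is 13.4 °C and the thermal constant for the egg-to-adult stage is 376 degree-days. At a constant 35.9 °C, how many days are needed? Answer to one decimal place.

16.7 days

Daily accumulation = 35.9 − 13.4 = 22.5 DD/day.
Duration = 376 / 22.5 = 16.711 ≈ 16.7 days.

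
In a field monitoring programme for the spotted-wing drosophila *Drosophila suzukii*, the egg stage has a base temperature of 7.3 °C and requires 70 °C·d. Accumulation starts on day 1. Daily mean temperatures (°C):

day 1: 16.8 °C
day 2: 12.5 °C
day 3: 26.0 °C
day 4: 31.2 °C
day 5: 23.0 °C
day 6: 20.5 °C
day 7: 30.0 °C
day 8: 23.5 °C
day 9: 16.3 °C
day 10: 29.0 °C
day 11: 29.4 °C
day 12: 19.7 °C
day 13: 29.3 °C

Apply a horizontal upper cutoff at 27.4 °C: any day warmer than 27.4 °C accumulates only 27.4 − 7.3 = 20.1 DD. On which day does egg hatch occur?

day 6

Daily DD above 7.3 °C (capped at 20.1): 9.5, 5.2, 18.7, 20.1, 15.7, 13.2, 20.1, 16.2, 9.0, 20.1, 20.1, 12.4, 20.1.
Cumulative: 9.5, 14.7, 33.4, 53.5, 69.2, 82.4, 102.5, 118.7, 127.7, 147.8, 167.9, 180.3, 200.4.
The total first reaches 70 DD on day 6.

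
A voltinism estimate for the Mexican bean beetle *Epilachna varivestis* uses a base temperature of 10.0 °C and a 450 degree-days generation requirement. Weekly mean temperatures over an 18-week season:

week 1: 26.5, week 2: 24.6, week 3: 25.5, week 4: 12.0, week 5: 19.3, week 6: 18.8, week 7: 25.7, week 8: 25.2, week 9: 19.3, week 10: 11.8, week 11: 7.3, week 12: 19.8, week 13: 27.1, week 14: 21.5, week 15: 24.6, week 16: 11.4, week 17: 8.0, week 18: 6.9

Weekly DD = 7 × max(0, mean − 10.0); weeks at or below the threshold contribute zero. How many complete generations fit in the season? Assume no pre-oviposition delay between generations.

2 generations

Weekly DD (7 × max(0, T̄ − 10.0)): 115.5, 102.2, 108.5, 14.0, 65.1, 61.6, 109.9, 106.4, 65.1, 12.6, 0.0, 68.6, 119.7, 80.5, 102.2, 9.8, 0.0, 0.0.
Season total = 1141.7 DD.
Complete generations = ⌊1141.7 / 450⌋ = 2.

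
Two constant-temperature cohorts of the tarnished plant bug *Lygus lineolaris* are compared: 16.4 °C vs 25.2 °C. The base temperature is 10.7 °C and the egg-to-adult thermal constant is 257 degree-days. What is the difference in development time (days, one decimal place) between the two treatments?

27.4 days

At 16.4 °C: 257 / (16.4 − 10.7) = 257 / 5.7 = 45.088 d.
At 25.2 °C: 257 / (25.2 − 10.7) = 257 / 14.5 = 17.724 d.
Difference = |45.088 − 17.724| = 27.364 ≈ 27.4 days.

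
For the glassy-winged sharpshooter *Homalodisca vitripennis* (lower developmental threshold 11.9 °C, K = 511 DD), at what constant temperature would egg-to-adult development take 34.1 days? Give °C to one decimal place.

Required daily accumulation = 511 / 34.1 = 14.985 DD/day.
T = T_base + 14.985 = 11.9 + 14.985 = 26.885 ≈ 26.9 °C.

26.9 °C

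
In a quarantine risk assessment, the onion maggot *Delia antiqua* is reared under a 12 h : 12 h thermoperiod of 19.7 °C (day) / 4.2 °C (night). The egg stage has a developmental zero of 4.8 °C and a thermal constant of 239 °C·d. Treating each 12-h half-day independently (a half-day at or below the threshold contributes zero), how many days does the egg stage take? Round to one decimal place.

32.1 days

Day half: max(0, 19.7 − 4.8) × 0.5 = 14.9 × 0.5 = 7.45 DD.
Night half: max(0, 4.2 − 4.8) × 0.5 = 0.0 × 0.5 = 0.00 DD.
Per 24 h: 7.45 DD/day.
Duration = 239 / 7.45 = 32.081 ≈ 32.1 days.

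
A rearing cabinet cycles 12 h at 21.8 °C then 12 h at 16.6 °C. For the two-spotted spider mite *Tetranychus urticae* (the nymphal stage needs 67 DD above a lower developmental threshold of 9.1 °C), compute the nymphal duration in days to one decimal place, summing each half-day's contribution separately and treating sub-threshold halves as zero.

Day half: max(0, 21.8 − 9.1) × 0.5 = 12.7 × 0.5 = 6.35 DD.
Night half: max(0, 16.6 − 9.1) × 0.5 = 7.5 × 0.5 = 3.75 DD.
Per 24 h: 10.10 DD/day.
Duration = 67 / 10.10 = 6.634 ≈ 6.6 days.

6.6 days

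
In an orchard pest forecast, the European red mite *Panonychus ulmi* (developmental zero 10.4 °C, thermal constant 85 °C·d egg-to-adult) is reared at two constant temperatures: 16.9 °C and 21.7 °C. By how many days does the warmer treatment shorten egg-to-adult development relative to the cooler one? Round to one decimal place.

At 16.9 °C: 85 / (16.9 − 10.4) = 85 / 6.5 = 13.077 d.
At 21.7 °C: 85 / (21.7 − 10.4) = 85 / 11.3 = 7.522 d.
Difference = |13.077 − 7.522| = 5.555 ≈ 5.6 days.

5.6 days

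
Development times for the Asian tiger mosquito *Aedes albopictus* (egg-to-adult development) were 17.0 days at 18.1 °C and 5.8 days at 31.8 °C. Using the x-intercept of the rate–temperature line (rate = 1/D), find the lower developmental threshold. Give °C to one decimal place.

Under the model K = D·(T − T_b), so D₁·(T₁ − T_b) = D₂·(T₂ − T_b).
17.0·(18.1 − T_b) = 5.8·(31.8 − T_b)
T_b = (17.0·18.1 − 5.8·31.8) / (17.0 − 5.8) = 123.26 / 11.2 = 11.005 °C ≈ 11.0 °C.

11.0 °C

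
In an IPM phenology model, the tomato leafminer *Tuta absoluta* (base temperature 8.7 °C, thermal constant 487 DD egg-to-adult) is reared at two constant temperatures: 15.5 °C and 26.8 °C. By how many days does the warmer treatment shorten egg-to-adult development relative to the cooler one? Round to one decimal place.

At 15.5 °C: 487 / (15.5 − 8.7) = 487 / 6.8 = 71.618 d.
At 26.8 °C: 487 / (26.8 − 8.7) = 487 / 18.1 = 26.906 d.
Difference = |71.618 − 26.906| = 44.712 ≈ 44.7 days.

44.7 days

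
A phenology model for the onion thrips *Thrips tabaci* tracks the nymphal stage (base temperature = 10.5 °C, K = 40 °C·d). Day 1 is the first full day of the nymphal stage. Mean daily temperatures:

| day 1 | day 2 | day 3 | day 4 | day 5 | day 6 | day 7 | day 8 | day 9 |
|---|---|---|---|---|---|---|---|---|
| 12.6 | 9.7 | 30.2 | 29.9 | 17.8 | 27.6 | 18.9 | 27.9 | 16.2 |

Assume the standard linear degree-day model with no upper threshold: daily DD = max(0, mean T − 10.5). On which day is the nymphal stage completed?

day 4

Daily DD above 10.5 °C: 2.1, 0.0, 19.7, 19.4, 7.3, 17.1, 8.4, 17.4, 5.7.
Cumulative: 2.1, 2.1, 21.8, 41.2, 48.5, 65.6, 74.0, 91.4, 97.1.
The total first reaches 40 DD on day 4.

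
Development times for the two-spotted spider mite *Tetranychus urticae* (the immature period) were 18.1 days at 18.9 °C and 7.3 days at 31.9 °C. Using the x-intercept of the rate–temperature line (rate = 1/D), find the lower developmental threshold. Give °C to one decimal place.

Linear rate model ⇒ the product D·(T − T_b) is constant across temperatures.
18.1·(18.9 − T_b) = 7.3·(31.9 − T_b)
T_b = (18.1·18.9 − 7.3·31.9) / (18.1 − 7.3) = 109.22 / 10.8 = 10.113 °C ≈ 10.1 °C.

10.1 °C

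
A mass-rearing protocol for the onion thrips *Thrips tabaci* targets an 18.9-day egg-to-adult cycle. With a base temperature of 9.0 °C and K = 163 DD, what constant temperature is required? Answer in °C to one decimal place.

17.6 °C

Required daily accumulation = 163 / 18.9 = 8.624 DD/day.
T = T_base + 8.624 = 9.0 + 8.624 = 17.624 ≈ 17.6 °C.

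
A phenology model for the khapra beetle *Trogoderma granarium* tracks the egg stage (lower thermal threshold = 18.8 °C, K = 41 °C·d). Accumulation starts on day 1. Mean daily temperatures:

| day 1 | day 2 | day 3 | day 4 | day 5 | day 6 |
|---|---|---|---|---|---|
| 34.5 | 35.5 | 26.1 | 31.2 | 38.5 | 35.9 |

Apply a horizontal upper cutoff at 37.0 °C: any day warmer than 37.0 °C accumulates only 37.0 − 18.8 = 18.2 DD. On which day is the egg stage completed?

day 4

Daily DD above 18.8 °C (capped at 18.2): 15.7, 16.7, 7.3, 12.4, 18.2, 17.1.
Cumulative: 15.7, 32.4, 39.7, 52.1, 70.3, 87.4.
The total first reaches 41 DD on day 4.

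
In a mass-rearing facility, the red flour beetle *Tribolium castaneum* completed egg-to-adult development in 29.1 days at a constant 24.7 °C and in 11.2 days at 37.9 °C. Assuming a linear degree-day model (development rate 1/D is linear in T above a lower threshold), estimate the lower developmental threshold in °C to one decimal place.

Linear rate model ⇒ the product D·(T − T_b) is constant across temperatures.
29.1·(24.7 − T_b) = 11.2·(37.9 − T_b)
T_b = (29.1·24.7 − 11.2·37.9) / (29.1 − 11.2) = 294.29 / 17.9 = 16.441 °C ≈ 16.4 °C.

16.4 °C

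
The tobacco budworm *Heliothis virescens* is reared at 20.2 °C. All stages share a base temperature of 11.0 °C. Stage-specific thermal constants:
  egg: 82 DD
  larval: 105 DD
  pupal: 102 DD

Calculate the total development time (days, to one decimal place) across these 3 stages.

31.4 days

Daily accumulation at 20.2 °C = 20.2 − 11.0 = 9.2 DD/day.
Total K = 82 + 105 + 102 = 289 DD.
Total duration = 289 / 9.2 = 31.413 ≈ 31.4 days.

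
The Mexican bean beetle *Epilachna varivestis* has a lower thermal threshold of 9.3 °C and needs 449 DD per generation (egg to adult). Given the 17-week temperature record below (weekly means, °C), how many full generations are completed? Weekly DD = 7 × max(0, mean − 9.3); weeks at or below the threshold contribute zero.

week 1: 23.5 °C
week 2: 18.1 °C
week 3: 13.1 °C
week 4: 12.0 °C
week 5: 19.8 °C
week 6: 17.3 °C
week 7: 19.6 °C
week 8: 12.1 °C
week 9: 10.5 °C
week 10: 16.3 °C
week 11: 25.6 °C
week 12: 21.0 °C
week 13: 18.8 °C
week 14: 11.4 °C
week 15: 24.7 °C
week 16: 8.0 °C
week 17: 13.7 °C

Weekly DD (7 × max(0, T̄ − 9.3)): 99.4, 61.6, 26.6, 18.9, 73.5, 56.0, 72.1, 19.6, 8.4, 49.0, 114.1, 81.9, 66.5, 14.7, 107.8, 0.0, 30.8.
Season total = 900.9 DD.
Complete generations = ⌊900.9 / 449⌋ = 2.

2 generations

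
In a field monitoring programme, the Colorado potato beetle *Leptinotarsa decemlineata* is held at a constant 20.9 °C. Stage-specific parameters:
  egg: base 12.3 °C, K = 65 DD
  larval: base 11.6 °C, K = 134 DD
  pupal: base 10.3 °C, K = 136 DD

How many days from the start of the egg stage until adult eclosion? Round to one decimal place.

egg: 65 / (20.9 − 12.3) = 65 / 8.6 = 7.558 d.
larval: 134 / (20.9 − 11.6) = 134 / 9.3 = 14.409 d.
pupal: 136 / (20.9 − 10.3) = 136 / 10.6 = 12.830 d.
Sum = 34.797 ≈ 34.8 days.

34.8 days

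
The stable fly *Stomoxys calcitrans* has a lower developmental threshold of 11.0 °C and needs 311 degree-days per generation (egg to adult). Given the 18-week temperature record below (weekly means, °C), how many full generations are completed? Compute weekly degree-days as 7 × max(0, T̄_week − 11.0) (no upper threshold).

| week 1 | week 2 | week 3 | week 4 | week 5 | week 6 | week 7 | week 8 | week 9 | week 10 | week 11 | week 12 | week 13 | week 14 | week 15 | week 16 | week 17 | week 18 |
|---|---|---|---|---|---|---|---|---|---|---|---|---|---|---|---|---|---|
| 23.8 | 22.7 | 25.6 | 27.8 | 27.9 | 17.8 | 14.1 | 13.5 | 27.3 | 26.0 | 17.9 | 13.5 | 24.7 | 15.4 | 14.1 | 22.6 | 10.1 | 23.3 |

3 generations

Weekly DD (7 × max(0, T̄ − 11.0)): 89.6, 81.9, 102.2, 117.6, 118.3, 47.6, 21.7, 17.5, 114.1, 105.0, 48.3, 17.5, 95.9, 30.8, 21.7, 81.2, 0.0, 86.1.
Season total = 1197.0 DD.
Complete generations = ⌊1197.0 / 311⌋ = 3.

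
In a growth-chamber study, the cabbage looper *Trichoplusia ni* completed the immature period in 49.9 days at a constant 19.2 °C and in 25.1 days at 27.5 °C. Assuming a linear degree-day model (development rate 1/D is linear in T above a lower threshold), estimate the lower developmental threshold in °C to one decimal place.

10.8 °C

Under the model K = D·(T − T_b), so D₁·(T₁ − T_b) = D₂·(T₂ − T_b).
49.9·(19.2 − T_b) = 25.1·(27.5 − T_b)
T_b = (49.9·19.2 − 25.1·27.5) / (49.9 − 25.1) = 267.83 / 24.8 = 10.800 °C ≈ 10.8 °C.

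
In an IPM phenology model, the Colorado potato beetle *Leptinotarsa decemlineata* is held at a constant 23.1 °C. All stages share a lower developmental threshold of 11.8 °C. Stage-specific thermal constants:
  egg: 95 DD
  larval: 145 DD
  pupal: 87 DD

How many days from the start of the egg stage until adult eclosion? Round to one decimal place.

28.9 days

Daily accumulation at 23.1 °C = 23.1 − 11.8 = 11.3 DD/day.
Total K = 95 + 145 + 87 = 327 DD.
Total duration = 327 / 11.3 = 28.938 ≈ 28.9 days.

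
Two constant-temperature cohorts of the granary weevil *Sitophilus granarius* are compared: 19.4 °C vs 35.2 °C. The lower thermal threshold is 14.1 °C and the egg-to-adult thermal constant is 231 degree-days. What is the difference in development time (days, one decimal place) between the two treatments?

32.6 days

At 19.4 °C: 231 / (19.4 − 14.1) = 231 / 5.3 = 43.585 d.
At 35.2 °C: 231 / (35.2 − 14.1) = 231 / 21.1 = 10.948 d.
Difference = |43.585 − 10.948| = 32.637 ≈ 32.6 days.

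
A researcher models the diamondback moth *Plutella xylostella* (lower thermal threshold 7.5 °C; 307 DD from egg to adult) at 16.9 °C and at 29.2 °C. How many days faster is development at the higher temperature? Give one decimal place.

18.5 days

At 16.9 °C: 307 / (16.9 − 7.5) = 307 / 9.4 = 32.660 d.
At 29.2 °C: 307 / (29.2 − 7.5) = 307 / 21.7 = 14.147 d.
Difference = |32.660 − 14.147| = 18.512 ≈ 18.5 days.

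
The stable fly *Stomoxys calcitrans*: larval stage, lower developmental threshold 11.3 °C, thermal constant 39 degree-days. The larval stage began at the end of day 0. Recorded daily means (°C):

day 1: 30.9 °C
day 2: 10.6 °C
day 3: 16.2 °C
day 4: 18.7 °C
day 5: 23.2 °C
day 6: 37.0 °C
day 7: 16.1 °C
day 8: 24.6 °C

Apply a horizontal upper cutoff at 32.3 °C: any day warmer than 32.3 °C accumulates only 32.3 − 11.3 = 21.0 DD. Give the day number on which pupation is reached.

Daily DD above 11.3 °C (capped at 21.0): 19.6, 0.0, 4.9, 7.4, 11.9, 21.0, 4.8, 13.3.
Cumulative: 19.6, 19.6, 24.5, 31.9, 43.8, 64.8, 69.6, 82.9.
The total first reaches 39 DD on day 5.

day 5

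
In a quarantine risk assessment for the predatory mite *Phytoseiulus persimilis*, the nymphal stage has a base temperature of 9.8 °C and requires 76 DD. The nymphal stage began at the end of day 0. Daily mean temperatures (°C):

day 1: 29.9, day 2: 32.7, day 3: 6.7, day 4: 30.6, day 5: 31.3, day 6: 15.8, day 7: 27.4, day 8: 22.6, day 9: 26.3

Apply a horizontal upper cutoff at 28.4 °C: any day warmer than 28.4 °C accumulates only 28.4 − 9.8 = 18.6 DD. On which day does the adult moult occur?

Daily DD above 9.8 °C (capped at 18.6): 18.6, 18.6, 0.0, 18.6, 18.6, 6.0, 17.6, 12.8, 16.5.
Cumulative: 18.6, 37.2, 37.2, 55.8, 74.4, 80.4, 98.0, 110.8, 127.3.
The total first reaches 76 DD on day 6.

day 6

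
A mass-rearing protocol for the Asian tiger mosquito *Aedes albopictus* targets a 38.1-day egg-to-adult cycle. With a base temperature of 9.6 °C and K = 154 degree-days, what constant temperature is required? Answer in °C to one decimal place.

Required daily accumulation = 154 / 38.1 = 4.042 DD/day.
T = T_base + 4.042 = 9.6 + 4.042 = 13.642 ≈ 13.6 °C.

13.6 °C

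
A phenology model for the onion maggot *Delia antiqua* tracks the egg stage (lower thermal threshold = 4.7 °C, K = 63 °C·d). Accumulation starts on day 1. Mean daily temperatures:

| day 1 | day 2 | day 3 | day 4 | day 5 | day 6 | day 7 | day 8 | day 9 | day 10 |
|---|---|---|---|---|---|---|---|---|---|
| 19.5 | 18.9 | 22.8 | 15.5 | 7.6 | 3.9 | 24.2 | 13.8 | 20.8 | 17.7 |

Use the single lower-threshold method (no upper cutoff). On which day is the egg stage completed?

day 7

Daily DD above 4.7 °C: 14.8, 14.2, 18.1, 10.8, 2.9, 0.0, 19.5, 9.1, 16.1, 13.0.
Cumulative: 14.8, 29.0, 47.1, 57.9, 60.8, 60.8, 80.3, 89.4, 105.5, 118.5.
The total first reaches 63 DD on day 7.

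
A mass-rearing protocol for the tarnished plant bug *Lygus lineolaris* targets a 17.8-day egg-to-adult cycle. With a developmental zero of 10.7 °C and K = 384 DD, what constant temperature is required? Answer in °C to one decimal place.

32.3 °C

Required daily accumulation = 384 / 17.8 = 21.573 DD/day.
T = T_base + 21.573 = 10.7 + 21.573 = 32.273 ≈ 32.3 °C.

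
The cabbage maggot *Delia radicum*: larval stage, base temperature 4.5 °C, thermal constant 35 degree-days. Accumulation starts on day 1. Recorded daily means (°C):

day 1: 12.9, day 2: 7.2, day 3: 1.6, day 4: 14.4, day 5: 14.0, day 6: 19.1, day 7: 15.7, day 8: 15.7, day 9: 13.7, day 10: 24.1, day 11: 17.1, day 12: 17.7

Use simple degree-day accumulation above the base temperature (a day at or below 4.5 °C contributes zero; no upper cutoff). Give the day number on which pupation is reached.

Daily DD above 4.5 °C: 8.4, 2.7, 0.0, 9.9, 9.5, 14.6, 11.2, 11.2, 9.2, 19.6, 12.6, 13.2.
Cumulative: 8.4, 11.1, 11.1, 21.0, 30.5, 45.1, 56.3, 67.5, 76.7, 96.3, 108.9, 122.1.
The total first reaches 35 DD on day 6.

day 6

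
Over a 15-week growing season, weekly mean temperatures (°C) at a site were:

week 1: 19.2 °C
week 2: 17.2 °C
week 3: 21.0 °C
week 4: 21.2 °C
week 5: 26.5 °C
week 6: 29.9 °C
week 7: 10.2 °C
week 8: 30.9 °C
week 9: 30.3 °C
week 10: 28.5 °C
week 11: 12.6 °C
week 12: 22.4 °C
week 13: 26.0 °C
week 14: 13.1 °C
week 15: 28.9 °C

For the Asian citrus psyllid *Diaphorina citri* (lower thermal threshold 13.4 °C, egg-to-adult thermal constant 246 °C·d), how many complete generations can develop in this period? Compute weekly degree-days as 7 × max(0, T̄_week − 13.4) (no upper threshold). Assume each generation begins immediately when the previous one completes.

Weekly DD (7 × max(0, T̄ − 13.4)): 40.6, 26.6, 53.2, 54.6, 91.7, 115.5, 0.0, 122.5, 118.3, 105.7, 0.0, 63.0, 88.2, 0.0, 108.5.
Season total = 988.4 DD.
Complete generations = ⌊988.4 / 246⌋ = 4.

4 generations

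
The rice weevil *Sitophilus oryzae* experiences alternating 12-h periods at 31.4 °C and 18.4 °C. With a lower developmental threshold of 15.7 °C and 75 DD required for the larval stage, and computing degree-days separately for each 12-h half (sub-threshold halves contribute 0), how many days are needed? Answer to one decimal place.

8.2 days

Day half: max(0, 31.4 − 15.7) × 0.5 = 15.7 × 0.5 = 7.85 DD.
Night half: max(0, 18.4 − 15.7) × 0.5 = 2.7 × 0.5 = 1.35 DD.
Per 24 h: 9.20 DD/day.
Duration = 75 / 9.20 = 8.152 ≈ 8.2 days.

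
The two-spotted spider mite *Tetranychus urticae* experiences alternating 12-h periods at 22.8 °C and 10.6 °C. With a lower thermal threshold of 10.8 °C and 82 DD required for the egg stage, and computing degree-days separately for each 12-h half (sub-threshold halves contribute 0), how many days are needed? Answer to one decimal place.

Day half: max(0, 22.8 − 10.8) × 0.5 = 12.0 × 0.5 = 6.00 DD.
Night half: max(0, 10.6 − 10.8) × 0.5 = 0.0 × 0.5 = 0.00 DD.
Per 24 h: 6.00 DD/day.
Duration = 82 / 6.00 = 13.667 ≈ 13.7 days.

13.7 days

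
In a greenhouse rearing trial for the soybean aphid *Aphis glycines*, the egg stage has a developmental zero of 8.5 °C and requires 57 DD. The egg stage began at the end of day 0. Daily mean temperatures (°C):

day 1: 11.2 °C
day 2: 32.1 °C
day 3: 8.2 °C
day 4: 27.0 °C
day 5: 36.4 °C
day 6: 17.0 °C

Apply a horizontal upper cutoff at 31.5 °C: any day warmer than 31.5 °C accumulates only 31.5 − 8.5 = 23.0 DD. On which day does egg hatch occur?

Daily DD above 8.5 °C (capped at 23.0): 2.7, 23.0, 0.0, 18.5, 23.0, 8.5.
Cumulative: 2.7, 25.7, 25.7, 44.2, 67.2, 75.7.
The total first reaches 57 DD on day 5.

day 5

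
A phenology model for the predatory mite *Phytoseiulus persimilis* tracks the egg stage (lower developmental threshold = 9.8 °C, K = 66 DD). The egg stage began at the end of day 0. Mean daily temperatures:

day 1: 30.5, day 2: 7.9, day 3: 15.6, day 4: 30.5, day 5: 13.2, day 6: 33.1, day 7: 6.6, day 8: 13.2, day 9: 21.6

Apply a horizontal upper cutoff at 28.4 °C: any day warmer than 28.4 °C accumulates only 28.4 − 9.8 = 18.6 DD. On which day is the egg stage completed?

day 8

Daily DD above 9.8 °C (capped at 18.6): 18.6, 0.0, 5.8, 18.6, 3.4, 18.6, 0.0, 3.4, 11.8.
Cumulative: 18.6, 18.6, 24.4, 43.0, 46.4, 65.0, 65.0, 68.4, 80.2.
The total first reaches 66 DD on day 8.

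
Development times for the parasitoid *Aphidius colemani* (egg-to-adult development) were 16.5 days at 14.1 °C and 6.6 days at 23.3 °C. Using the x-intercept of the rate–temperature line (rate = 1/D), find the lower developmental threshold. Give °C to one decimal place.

8.0 °C

Under the model K = D·(T − T_b), so D₁·(T₁ − T_b) = D₂·(T₂ − T_b).
16.5·(14.1 − T_b) = 6.6·(23.3 − T_b)
T_b = (16.5·14.1 − 6.6·23.3) / (16.5 − 6.6) = 78.87 / 9.9 = 7.967 °C ≈ 8.0 °C.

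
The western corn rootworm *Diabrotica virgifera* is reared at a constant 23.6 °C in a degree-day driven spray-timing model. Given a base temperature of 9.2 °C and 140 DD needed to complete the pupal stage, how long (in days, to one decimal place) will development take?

9.7 days

Daily accumulation = 23.6 − 9.2 = 14.4 DD/day.
Duration = 140 / 14.4 = 9.722 ≈ 9.7 days.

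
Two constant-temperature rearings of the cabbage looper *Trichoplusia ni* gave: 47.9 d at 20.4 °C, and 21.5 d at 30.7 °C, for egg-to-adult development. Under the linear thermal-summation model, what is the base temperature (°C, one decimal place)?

Under the model K = D·(T − T_b), so D₁·(T₁ − T_b) = D₂·(T₂ − T_b).
47.9·(20.4 − T_b) = 21.5·(30.7 − T_b)
T_b = (47.9·20.4 − 21.5·30.7) / (47.9 − 21.5) = 317.11 / 26.4 = 12.012 °C ≈ 12.0 °C.

12.0 °C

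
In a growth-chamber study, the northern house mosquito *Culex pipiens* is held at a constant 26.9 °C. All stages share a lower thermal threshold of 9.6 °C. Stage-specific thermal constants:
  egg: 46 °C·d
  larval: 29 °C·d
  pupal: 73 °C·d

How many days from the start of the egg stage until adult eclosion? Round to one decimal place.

Daily accumulation at 26.9 °C = 26.9 − 9.6 = 17.3 DD/day.
Total K = 46 + 29 + 73 = 148 DD.
Total duration = 148 / 17.3 = 8.555 ≈ 8.6 days.

8.6 days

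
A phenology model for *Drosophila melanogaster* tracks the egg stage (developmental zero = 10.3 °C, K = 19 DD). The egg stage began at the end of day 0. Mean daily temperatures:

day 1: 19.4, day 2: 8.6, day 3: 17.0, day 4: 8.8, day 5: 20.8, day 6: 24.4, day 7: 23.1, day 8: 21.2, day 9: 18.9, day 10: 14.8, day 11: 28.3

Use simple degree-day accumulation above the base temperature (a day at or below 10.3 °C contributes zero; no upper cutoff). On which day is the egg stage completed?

Daily DD above 10.3 °C: 9.1, 0.0, 6.7, 0.0, 10.5, 14.1, 12.8, 10.9, 8.6, 4.5, 18.0.
Cumulative: 9.1, 9.1, 15.8, 15.8, 26.3, 40.4, 53.2, 64.1, 72.7, 77.2, 95.2.
The total first reaches 19 DD on day 5.

day 5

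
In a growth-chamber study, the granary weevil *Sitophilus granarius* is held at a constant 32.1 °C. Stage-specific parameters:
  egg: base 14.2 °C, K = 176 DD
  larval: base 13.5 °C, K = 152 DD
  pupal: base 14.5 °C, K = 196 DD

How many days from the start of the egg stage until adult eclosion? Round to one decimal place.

29.1 days

egg: 176 / (32.1 − 14.2) = 176 / 17.9 = 9.832 d.
larval: 152 / (32.1 − 13.5) = 152 / 18.6 = 8.172 d.
pupal: 196 / (32.1 − 14.5) = 196 / 17.6 = 11.136 d.
Sum = 29.141 ≈ 29.1 days.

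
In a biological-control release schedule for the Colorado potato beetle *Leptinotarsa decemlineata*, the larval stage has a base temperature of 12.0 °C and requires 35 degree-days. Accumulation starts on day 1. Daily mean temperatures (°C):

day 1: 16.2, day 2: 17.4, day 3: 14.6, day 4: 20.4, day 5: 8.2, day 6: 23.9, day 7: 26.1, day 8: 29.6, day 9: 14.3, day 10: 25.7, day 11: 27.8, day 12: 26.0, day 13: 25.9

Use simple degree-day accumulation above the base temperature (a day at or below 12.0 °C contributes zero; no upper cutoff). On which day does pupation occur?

day 7

Daily DD above 12.0 °C: 4.2, 5.4, 2.6, 8.4, 0.0, 11.9, 14.1, 17.6, 2.3, 13.7, 15.8, 14.0, 13.9.
Cumulative: 4.2, 9.6, 12.2, 20.6, 20.6, 32.5, 46.6, 64.2, 66.5, 80.2, 96.0, 110.0, 123.9.
The total first reaches 35 DD on day 7.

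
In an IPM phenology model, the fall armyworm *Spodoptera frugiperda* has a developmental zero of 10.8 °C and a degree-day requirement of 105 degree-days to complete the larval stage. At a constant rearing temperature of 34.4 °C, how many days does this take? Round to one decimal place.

Daily accumulation = 34.4 − 10.8 = 23.6 DD/day.
Duration = 105 / 23.6 = 4.449 ≈ 4.4 days.

4.4 days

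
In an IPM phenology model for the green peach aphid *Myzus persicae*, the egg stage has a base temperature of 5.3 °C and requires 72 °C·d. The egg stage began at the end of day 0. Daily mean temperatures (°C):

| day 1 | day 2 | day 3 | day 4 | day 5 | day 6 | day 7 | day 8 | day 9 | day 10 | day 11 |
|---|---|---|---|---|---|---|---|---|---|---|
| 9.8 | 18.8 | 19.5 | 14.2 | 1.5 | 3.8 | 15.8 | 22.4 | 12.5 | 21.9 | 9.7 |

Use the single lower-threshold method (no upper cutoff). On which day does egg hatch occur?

day 9

Daily DD above 5.3 °C: 4.5, 13.5, 14.2, 8.9, 0.0, 0.0, 10.5, 17.1, 7.2, 16.6, 4.4.
Cumulative: 4.5, 18.0, 32.2, 41.1, 41.1, 41.1, 51.6, 68.7, 75.9, 92.5, 96.9.
The total first reaches 72 DD on day 9.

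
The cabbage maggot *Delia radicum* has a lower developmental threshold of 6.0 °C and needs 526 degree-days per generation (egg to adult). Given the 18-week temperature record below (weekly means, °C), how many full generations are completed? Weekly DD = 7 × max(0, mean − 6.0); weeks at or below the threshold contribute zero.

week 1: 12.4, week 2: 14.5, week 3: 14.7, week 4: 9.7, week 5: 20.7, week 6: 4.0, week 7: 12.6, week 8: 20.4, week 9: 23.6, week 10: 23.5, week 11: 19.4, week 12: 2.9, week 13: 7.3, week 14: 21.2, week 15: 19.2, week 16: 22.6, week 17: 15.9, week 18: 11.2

Weekly DD (7 × max(0, T̄ − 6.0)): 44.8, 59.5, 60.9, 25.9, 102.9, 0.0, 46.2, 100.8, 123.2, 122.5, 93.8, 0.0, 9.1, 106.4, 92.4, 116.2, 69.3, 36.4.
Season total = 1210.3 DD.
Complete generations = ⌊1210.3 / 526⌋ = 2.

2 generations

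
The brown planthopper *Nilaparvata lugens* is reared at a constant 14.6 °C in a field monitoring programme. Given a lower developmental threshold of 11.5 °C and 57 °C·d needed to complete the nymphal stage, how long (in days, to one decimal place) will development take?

Daily accumulation = 14.6 − 11.5 = 3.1 DD/day.
Duration = 57 / 3.1 = 18.387 ≈ 18.4 days.

18.4 days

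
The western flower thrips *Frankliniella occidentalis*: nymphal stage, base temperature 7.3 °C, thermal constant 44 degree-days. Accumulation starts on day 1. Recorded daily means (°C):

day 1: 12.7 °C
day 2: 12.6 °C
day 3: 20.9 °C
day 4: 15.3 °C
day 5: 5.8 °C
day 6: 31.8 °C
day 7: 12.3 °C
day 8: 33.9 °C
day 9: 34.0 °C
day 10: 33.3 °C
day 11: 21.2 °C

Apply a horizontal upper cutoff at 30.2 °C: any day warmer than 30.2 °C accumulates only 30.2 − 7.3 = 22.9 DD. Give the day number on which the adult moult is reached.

Daily DD above 7.3 °C (capped at 22.9): 5.4, 5.3, 13.6, 8.0, 0.0, 22.9, 5.0, 22.9, 22.9, 22.9, 13.9.
Cumulative: 5.4, 10.7, 24.3, 32.3, 32.3, 55.2, 60.2, 83.1, 106.0, 128.9, 142.8.
The total first reaches 44 DD on day 6.

day 6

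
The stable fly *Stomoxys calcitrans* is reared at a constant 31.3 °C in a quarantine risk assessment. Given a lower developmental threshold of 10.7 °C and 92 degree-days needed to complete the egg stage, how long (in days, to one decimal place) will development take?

4.5 days

Daily accumulation = 31.3 − 10.7 = 20.6 DD/day.
Duration = 92 / 20.6 = 4.466 ≈ 4.5 days.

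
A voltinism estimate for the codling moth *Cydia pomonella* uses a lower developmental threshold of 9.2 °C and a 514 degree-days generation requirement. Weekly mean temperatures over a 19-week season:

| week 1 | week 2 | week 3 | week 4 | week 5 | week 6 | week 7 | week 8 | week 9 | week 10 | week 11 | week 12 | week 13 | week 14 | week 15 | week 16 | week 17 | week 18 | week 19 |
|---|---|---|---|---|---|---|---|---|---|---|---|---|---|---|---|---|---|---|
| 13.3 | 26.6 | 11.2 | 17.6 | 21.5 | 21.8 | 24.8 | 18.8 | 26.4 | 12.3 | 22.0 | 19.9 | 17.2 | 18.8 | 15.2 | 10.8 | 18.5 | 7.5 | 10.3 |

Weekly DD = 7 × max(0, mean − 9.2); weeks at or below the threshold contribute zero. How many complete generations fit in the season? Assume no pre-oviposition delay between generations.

Weekly DD (7 × max(0, T̄ − 9.2)): 28.7, 121.8, 14.0, 58.8, 86.1, 88.2, 109.2, 67.2, 120.4, 21.7, 89.6, 74.9, 56.0, 67.2, 42.0, 11.2, 65.1, 0.0, 7.7.
Season total = 1129.8 DD.
Complete generations = ⌊1129.8 / 514⌋ = 2.

2 generations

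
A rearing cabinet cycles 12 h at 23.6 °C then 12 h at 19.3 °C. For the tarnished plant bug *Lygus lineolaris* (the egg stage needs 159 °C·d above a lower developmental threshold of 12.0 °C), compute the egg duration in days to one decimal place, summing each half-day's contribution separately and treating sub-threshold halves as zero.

16.8 days

Day half: max(0, 23.6 − 12.0) × 0.5 = 11.6 × 0.5 = 5.80 DD.
Night half: max(0, 19.3 − 12.0) × 0.5 = 7.3 × 0.5 = 3.65 DD.
Per 24 h: 9.45 DD/day.
Duration = 159 / 9.45 = 16.825 ≈ 16.8 days.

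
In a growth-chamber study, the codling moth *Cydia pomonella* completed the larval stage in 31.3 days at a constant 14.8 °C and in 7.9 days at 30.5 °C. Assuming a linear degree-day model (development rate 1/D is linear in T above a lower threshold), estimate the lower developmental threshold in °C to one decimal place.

9.5 °C

Equal thermal constants: D₁(T₁ − T_b) = D₂(T₂ − T_b).
31.3·(14.8 − T_b) = 7.9·(30.5 − T_b)
T_b = (31.3·14.8 − 7.9·30.5) / (31.3 − 7.9) = 222.29 / 23.4 = 9.500 °C ≈ 9.5 °C.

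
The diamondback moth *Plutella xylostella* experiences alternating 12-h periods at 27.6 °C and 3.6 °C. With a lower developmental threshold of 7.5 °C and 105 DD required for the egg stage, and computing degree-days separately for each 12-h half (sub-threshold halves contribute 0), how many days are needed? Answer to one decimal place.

10.4 days

Day half: max(0, 27.6 − 7.5) × 0.5 = 20.1 × 0.5 = 10.05 DD.
Night half: max(0, 3.6 − 7.5) × 0.5 = 0.0 × 0.5 = 0.00 DD.
Per 24 h: 10.05 DD/day.
Duration = 105 / 10.05 = 10.448 ≈ 10.4 days.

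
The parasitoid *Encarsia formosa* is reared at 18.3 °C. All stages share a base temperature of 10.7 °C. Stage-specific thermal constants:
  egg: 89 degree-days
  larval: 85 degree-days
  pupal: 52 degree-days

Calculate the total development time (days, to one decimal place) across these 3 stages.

29.7 days

Daily accumulation at 18.3 °C = 18.3 − 10.7 = 7.6 DD/day.
Total K = 89 + 85 + 52 = 226 DD.
Total duration = 226 / 7.6 = 29.737 ≈ 29.7 days.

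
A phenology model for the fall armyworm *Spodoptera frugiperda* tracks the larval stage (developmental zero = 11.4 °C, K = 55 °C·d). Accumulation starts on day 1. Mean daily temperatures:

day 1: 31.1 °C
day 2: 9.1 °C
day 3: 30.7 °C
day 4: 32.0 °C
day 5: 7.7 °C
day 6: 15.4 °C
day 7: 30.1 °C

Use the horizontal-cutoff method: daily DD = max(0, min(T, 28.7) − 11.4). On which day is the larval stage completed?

Daily DD above 11.4 °C (capped at 17.3): 17.3, 0.0, 17.3, 17.3, 0.0, 4.0, 17.3.
Cumulative: 17.3, 17.3, 34.6, 51.9, 51.9, 55.9, 73.2.
The total first reaches 55 DD on day 6.

day 6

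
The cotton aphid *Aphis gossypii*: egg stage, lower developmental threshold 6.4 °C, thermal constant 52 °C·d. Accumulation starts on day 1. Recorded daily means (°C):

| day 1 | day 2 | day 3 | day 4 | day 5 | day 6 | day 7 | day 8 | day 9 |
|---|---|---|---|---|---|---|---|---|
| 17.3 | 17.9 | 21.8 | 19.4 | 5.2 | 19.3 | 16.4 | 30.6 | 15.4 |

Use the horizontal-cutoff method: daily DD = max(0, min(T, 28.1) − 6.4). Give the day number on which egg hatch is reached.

day 6

Daily DD above 6.4 °C (capped at 21.7): 10.9, 11.5, 15.4, 13.0, 0.0, 12.9, 10.0, 21.7, 9.0.
Cumulative: 10.9, 22.4, 37.8, 50.8, 50.8, 63.7, 73.7, 95.4, 104.4.
The total first reaches 52 DD on day 6.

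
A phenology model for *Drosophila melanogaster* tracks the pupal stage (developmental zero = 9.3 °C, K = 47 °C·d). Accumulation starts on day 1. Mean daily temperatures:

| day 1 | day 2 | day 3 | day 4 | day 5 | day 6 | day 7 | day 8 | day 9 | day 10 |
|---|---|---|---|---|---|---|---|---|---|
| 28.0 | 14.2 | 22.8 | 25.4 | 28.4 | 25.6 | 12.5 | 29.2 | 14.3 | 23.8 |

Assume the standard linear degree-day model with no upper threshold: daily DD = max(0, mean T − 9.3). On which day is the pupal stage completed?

Daily DD above 9.3 °C: 18.7, 4.9, 13.5, 16.1, 19.1, 16.3, 3.2, 19.9, 5.0, 14.5.
Cumulative: 18.7, 23.6, 37.1, 53.2, 72.3, 88.6, 91.8, 111.7, 116.7, 131.2.
The total first reaches 47 DD on day 4.

day 4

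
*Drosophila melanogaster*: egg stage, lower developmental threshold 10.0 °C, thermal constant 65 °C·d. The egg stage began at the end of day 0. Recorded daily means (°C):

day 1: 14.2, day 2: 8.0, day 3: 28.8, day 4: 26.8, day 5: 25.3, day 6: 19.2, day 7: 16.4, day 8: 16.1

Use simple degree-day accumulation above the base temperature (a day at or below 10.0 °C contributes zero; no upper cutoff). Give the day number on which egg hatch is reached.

day 7

Daily DD above 10.0 °C: 4.2, 0.0, 18.8, 16.8, 15.3, 9.2, 6.4, 6.1.
Cumulative: 4.2, 4.2, 23.0, 39.8, 55.1, 64.3, 70.7, 76.8.
The total first reaches 65 DD on day 7.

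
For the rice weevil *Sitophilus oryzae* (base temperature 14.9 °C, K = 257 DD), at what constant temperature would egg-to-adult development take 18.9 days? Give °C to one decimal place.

28.5 °C

Required daily accumulation = 257 / 18.9 = 13.598 DD/day.
T = T_base + 13.598 = 14.9 + 13.598 = 28.498 ≈ 28.5 °C.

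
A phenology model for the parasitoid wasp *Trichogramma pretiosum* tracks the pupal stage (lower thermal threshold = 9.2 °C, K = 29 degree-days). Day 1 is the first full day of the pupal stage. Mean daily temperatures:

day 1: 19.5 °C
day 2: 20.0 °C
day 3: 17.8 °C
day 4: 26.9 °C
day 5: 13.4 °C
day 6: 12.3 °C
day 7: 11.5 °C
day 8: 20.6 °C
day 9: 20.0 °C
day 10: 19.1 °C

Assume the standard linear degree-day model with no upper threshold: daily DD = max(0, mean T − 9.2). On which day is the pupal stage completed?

day 3

Daily DD above 9.2 °C: 10.3, 10.8, 8.6, 17.7, 4.2, 3.1, 2.3, 11.4, 10.8, 9.9.
Cumulative: 10.3, 21.1, 29.7, 47.4, 51.6, 54.7, 57.0, 68.4, 79.2, 89.1.
The total first reaches 29 DD on day 3.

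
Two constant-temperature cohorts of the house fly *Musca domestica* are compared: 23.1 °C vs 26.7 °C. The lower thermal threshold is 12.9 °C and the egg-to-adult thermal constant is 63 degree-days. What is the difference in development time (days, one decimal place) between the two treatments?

At 23.1 °C: 63 / (23.1 − 12.9) = 63 / 10.2 = 6.176 d.
At 26.7 °C: 63 / (26.7 − 12.9) = 63 / 13.8 = 4.565 d.
Difference = |6.176 − 4.565| = 1.611 ≈ 1.6 days.

1.6 days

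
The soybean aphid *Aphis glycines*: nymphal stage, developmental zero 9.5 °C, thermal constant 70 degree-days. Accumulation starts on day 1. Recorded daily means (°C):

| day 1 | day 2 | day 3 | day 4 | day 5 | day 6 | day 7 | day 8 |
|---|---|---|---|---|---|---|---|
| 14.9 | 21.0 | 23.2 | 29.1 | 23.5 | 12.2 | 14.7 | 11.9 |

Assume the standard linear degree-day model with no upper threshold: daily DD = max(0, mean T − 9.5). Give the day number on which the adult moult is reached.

day 7

Daily DD above 9.5 °C: 5.4, 11.5, 13.7, 19.6, 14.0, 2.7, 5.2, 2.4.
Cumulative: 5.4, 16.9, 30.6, 50.2, 64.2, 66.9, 72.1, 74.5.
The total first reaches 70 DD on day 7.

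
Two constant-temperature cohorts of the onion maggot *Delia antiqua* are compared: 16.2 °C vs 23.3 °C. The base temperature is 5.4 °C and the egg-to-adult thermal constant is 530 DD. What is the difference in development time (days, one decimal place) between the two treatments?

At 16.2 °C: 530 / (16.2 − 5.4) = 530 / 10.8 = 49.074 d.
At 23.3 °C: 530 / (23.3 − 5.4) = 530 / 17.9 = 29.609 d.
Difference = |49.074 − 29.609| = 19.465 ≈ 19.5 days.

19.5 days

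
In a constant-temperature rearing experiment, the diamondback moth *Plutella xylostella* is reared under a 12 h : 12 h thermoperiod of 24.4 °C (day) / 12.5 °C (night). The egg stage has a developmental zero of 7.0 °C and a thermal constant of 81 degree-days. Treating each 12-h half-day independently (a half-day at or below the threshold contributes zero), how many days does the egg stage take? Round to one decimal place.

7.1 days

Day half: max(0, 24.4 − 7.0) × 0.5 = 17.4 × 0.5 = 8.70 DD.
Night half: max(0, 12.5 − 7.0) × 0.5 = 5.5 × 0.5 = 2.75 DD.
Per 24 h: 11.45 DD/day.
Duration = 81 / 11.45 = 7.074 ≈ 7.1 days.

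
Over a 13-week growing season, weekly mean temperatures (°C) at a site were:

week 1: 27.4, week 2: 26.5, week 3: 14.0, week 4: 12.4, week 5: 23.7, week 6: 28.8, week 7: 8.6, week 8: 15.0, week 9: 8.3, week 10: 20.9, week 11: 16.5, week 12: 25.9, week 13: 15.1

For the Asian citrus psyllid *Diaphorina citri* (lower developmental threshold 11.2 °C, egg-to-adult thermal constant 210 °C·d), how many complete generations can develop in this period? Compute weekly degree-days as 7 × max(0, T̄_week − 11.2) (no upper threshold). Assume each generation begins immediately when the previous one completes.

Weekly DD (7 × max(0, T̄ − 11.2)): 113.4, 107.1, 19.6, 8.4, 87.5, 123.2, 0.0, 26.6, 0.0, 67.9, 37.1, 102.9, 27.3.
Season total = 721.0 DD.
Complete generations = ⌊721.0 / 210⌋ = 3.

3 generations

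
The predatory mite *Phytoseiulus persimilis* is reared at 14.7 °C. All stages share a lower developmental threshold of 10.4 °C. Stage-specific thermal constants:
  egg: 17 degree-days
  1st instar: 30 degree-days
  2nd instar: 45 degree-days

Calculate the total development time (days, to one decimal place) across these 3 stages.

Daily accumulation at 14.7 °C = 14.7 − 10.4 = 4.3 DD/day.
Total K = 17 + 30 + 45 = 92 DD.
Total duration = 92 / 4.3 = 21.395 ≈ 21.4 days.

21.4 days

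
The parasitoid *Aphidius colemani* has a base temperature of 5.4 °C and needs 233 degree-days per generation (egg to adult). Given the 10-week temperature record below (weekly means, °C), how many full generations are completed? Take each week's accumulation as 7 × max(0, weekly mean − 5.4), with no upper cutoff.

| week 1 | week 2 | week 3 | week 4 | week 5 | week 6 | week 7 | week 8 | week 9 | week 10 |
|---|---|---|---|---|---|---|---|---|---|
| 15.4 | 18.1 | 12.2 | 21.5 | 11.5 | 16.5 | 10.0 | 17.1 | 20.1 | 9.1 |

Weekly DD (7 × max(0, T̄ − 5.4)): 70.0, 88.9, 47.6, 112.7, 42.7, 77.7, 32.2, 81.9, 102.9, 25.9.
Season total = 682.5 DD.
Complete generations = ⌊682.5 / 233⌋ = 2.

2 generations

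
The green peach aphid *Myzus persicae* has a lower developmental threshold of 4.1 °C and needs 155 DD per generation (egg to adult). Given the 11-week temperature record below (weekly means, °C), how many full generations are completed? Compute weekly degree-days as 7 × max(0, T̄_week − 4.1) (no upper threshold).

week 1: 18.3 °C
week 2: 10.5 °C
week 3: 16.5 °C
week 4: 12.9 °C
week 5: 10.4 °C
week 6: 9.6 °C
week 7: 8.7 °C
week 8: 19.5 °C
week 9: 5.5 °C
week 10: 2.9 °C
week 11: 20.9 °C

4 generations

Weekly DD (7 × max(0, T̄ − 4.1)): 99.4, 44.8, 86.8, 61.6, 44.1, 38.5, 32.2, 107.8, 9.8, 0.0, 117.6.
Season total = 642.6 DD.
Complete generations = ⌊642.6 / 155⌋ = 4.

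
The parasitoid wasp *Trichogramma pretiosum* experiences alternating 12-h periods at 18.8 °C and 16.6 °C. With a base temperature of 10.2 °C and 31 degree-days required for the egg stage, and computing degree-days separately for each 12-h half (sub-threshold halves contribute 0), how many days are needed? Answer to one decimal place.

4.1 days

Day half: max(0, 18.8 − 10.2) × 0.5 = 8.6 × 0.5 = 4.30 DD.
Night half: max(0, 16.6 − 10.2) × 0.5 = 6.4 × 0.5 = 3.20 DD.
Per 24 h: 7.50 DD/day.
Duration = 31 / 7.50 = 4.133 ≈ 4.1 days.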